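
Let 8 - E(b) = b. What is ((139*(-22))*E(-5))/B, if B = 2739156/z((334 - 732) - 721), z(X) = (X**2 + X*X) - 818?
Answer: -24881074504/684789 ≈ -36334.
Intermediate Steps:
E(b) = 8 - b
z(X) = -818 + 2*X**2 (z(X) = (X**2 + X**2) - 818 = 2*X**2 - 818 = -818 + 2*X**2)
B = 684789/625876 (B = 2739156/(-818 + 2*((334 - 732) - 721)**2) = 2739156/(-818 + 2*(-398 - 721)**2) = 2739156/(-818 + 2*(-1119)**2) = 2739156/(-818 + 2*1252161) = 2739156/(-818 + 2504322) = 2739156/2503504 = 2739156*(1/2503504) = 684789/625876 ≈ 1.0941)
((139*(-22))*E(-5))/B = ((139*(-22))*(8 - 1*(-5)))/(684789/625876) = -3058*(8 + 5)*(625876/684789) = -3058*13*(625876/684789) = -39754*625876/684789 = -24881074504/684789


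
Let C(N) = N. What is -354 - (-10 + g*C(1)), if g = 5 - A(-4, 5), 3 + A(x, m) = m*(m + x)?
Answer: -347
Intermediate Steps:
A(x, m) = -3 + m*(m + x)
g = 3 (g = 5 - (-3 + 5² + 5*(-4)) = 5 - (-3 + 25 - 20) = 5 - 1*2 = 5 - 2 = 3)
-354 - (-10 + g*C(1)) = -354 - (-10 + 3*1) = -354 - (-10 + 3) = -354 - 1*(-7) = -354 + 7 = -347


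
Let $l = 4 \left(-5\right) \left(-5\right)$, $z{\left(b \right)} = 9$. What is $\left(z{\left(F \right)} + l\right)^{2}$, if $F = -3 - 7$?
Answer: $11881$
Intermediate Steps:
$F = -10$ ($F = -3 - 7 = -10$)
$l = 100$ ($l = \left(-20\right) \left(-5\right) = 100$)
$\left(z{\left(F \right)} + l\right)^{2} = \left(9 + 100\right)^{2} = 109^{2} = 11881$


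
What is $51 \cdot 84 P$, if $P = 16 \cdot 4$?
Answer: $274176$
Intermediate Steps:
$P = 64$
$51 \cdot 84 P = 51 \cdot 84 \cdot 64 = 4284 \cdot 64 = 274176$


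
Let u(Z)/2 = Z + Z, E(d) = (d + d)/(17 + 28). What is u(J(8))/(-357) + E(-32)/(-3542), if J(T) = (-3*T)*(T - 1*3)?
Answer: 1822144/1354815 ≈ 1.3449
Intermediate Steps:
E(d) = 2*d/45 (E(d) = (2*d)/45 = (2*d)*(1/45) = 2*d/45)
J(T) = -3*T*(-3 + T) (J(T) = (-3*T)*(T - 3) = (-3*T)*(-3 + T) = -3*T*(-3 + T))
u(Z) = 4*Z (u(Z) = 2*(Z + Z) = 2*(2*Z) = 4*Z)
u(J(8))/(-357) + E(-32)/(-3542) = (4*(3*8*(3 - 1*8)))/(-357) + ((2/45)*(-32))/(-3542) = (4*(3*8*(3 - 8)))*(-1/357) - 64/45*(-1/3542) = (4*(3*8*(-5)))*(-1/357) + 32/79695 = (4*(-120))*(-1/357) + 32/79695 = -480*(-1/357) + 32/79695 = 160/119 + 32/79695 = 1822144/1354815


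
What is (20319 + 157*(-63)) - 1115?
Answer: 9313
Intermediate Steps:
(20319 + 157*(-63)) - 1115 = (20319 - 9891) - 1115 = 10428 - 1115 = 9313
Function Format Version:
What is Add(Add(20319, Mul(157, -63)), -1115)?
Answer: 9313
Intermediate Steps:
Add(Add(20319, Mul(157, -63)), -1115) = Add(Add(20319, -9891), -1115) = Add(10428, -1115) = 9313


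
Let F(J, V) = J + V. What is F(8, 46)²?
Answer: 2916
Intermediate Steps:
F(8, 46)² = (8 + 46)² = 54² = 2916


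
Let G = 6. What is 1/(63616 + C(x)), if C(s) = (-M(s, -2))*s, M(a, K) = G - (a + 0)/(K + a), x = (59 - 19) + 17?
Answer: 55/3483319 ≈ 1.5790e-5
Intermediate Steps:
x = 57 (x = 40 + 17 = 57)
M(a, K) = 6 - a/(K + a) (M(a, K) = 6 - (a + 0)/(K + a) = 6 - a/(K + a))
C(s) = -s*(-12 + 5*s)/(-2 + s) (C(s) = (-(5*s + 6*(-2))/(-2 + s))*s = (-(5*s - 12)/(-2 + s))*s = (-(-12 + 5*s)/(-2 + s))*s = -s*(-12 + 5*s)/(-2 + s))
1/(63616 + C(x)) = 1/(63616 + 57*(12 - 5*57)/(-2 + 57)) = 1/(63616 + 57*(12 - 285)/55) = 1/(63616 + 57*(1/55)*(-273)) = 1/(63616 - 15561/55) = 1/(3483319/55) = 55/3483319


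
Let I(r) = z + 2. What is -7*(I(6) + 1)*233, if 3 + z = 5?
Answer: -8155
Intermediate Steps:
z = 2 (z = -3 + 5 = 2)
I(r) = 4 (I(r) = 2 + 2 = 4)
-7*(I(6) + 1)*233 = -7*(4 + 1)*233 = -7*5*233 = -35*233 = -8155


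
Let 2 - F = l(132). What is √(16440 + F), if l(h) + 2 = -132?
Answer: 8*√259 ≈ 128.75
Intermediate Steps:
l(h) = -134 (l(h) = -2 - 132 = -134)
F = 136 (F = 2 - 1*(-134) = 2 + 134 = 136)
√(16440 + F) = √(16440 + 136) = √16576 = 8*√259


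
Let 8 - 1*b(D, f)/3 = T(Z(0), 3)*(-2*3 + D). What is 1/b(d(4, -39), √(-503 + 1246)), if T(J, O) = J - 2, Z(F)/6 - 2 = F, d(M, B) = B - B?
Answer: 1/204 ≈ 0.0049020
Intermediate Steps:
d(M, B) = 0
Z(F) = 12 + 6*F
T(J, O) = -2 + J
b(D, f) = 204 - 30*D (b(D, f) = 24 - 3*(-2 + (12 + 6*0))*(-2*3 + D) = 24 - 3*(-2 + (12 + 0))*(-6 + D) = 24 - 3*(-2 + 12)*(-6 + D) = 24 - 30*(-6 + D) = 24 - 3*(-60 + 10*D) = 24 + (180 - 30*D) = 204 - 30*D)
1/b(d(4, -39), √(-503 + 1246)) = 1/(204 - 30*0) = 1/(204 + 0) = 1/204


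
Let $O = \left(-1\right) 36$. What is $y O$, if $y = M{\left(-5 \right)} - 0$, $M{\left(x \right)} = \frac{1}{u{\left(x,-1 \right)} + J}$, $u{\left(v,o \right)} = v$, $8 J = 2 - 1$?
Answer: $\frac{96}{13} \approx 7.3846$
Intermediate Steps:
$J = \frac{1}{8}$ ($J = \frac{2 - 1}{8} = \frac{1}{8} \cdot 1 = \frac{1}{8} \approx 0.125$)
$M{\left(x \right)} = \frac{1}{\frac{1}{8} + x}$ ($M{\left(x \right)} = \frac{1}{x + \frac{1}{8}} = \frac{1}{\frac{1}{8} + x}$)
$O = -36$
$y = - \frac{8}{39}$ ($y = \frac{8}{1 + 8 \left(-5\right)} - 0 = \frac{8}{1 - 40} + 0 = \frac{8}{-39} + 0 = 8 \left(- \frac{1}{39}\right) + 0 = - \frac{8}{39} + 0 = - \frac{8}{39} \approx -0.20513$)
$y O = \left(- \frac{8}{39}\right) \left(-36\right) = \frac{96}{13}$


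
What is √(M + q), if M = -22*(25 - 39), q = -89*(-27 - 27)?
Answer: √5114 ≈ 71.512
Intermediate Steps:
q = 4806 (q = -89*(-54) = 4806)
M = 308 (M = -22*(-14) = 308)
√(M + q) = √(308 + 4806) = √5114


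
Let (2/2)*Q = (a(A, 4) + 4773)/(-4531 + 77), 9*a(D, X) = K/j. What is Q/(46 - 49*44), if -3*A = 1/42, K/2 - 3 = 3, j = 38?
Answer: 272063/535682580 ≈ 0.00050788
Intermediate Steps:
K = 12 (K = 6 + 2*3 = 6 + 6 = 12)
A = -1/126 (A = -1/3/42 = -1/3*1/42 = -1/126 ≈ -0.0079365)
a(D, X) = 2/57 (a(D, X) = (12/38)/9 = (12*(1/38))/9 = (1/9)*(6/19) = 2/57)
Q = -272063/253878 (Q = (2/57 + 4773)/(-4531 + 77) = (272063/57)/(-4454) = (272063/57)*(-1/4454) = -272063/253878 ≈ -1.0716)
Q/(46 - 49*44) = -272063/(253878*(46 - 49*44)) = -272063/(253878*(46 - 2156)) = -272063/253878/(-2110) = -272063/253878*(-1/2110) = 272063/535682580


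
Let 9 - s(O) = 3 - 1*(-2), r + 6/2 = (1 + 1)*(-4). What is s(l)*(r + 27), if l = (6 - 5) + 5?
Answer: 64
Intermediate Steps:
l = 6 (l = 1 + 5 = 6)
r = -11 (r = -3 + (1 + 1)*(-4) = -3 + 2*(-4) = -3 - 8 = -11)
s(O) = 4 (s(O) = 9 - (3 - 1*(-2)) = 9 - (3 + 2) = 9 - 1*5 = 9 - 5 = 4)
s(l)*(r + 27) = 4*(-11 + 27) = 4*16 = 64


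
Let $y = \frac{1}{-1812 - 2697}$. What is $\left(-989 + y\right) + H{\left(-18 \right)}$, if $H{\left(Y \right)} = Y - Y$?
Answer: $- \frac{4459402}{4509} \approx -989.0$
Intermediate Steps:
$H{\left(Y \right)} = 0$
$y = - \frac{1}{4509}$ ($y = \frac{1}{-4509} = - \frac{1}{4509} \approx -0.00022178$)
$\left(-989 + y\right) + H{\left(-18 \right)} = \left(-989 - \frac{1}{4509}\right) + 0 = - \frac{4459402}{4509} + 0 = - \frac{4459402}{4509}$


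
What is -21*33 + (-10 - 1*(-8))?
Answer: -695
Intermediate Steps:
-21*33 + (-10 - 1*(-8)) = -693 + (-10 + 8) = -693 - 2 = -695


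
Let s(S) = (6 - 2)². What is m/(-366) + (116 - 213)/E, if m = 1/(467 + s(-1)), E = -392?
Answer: 1224791/4949784 ≈ 0.24744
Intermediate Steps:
s(S) = 16 (s(S) = 4² = 16)
m = 1/483 (m = 1/(467 + 16) = 1/483 ≈ 0.0020704)
m/(-366) + (116 - 213)/E = (1/483)/(-366) + (116 - 213)/(-392) = (1/483)*(-1/366) - 97*(-1/392) = -1/176778 + 97/392 = 1224791/4949784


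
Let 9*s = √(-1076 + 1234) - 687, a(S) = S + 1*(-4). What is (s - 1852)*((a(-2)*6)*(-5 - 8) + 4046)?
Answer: -26113490/3 + 4514*√158/9 ≈ -8.6982e+6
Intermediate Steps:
a(S) = -4 + S (a(S) = S - 4 = -4 + S)
s = -229/3 + √158/9 (s = (√(-1076 + 1234) - 687)/9 = (√158 - 687)/9 = (-687 + √158)/9 = -229/3 + √158/9 ≈ -74.937)
(s - 1852)*((a(-2)*6)*(-5 - 8) + 4046) = ((-229/3 + √158/9) - 1852)*(((-4 - 2)*6)*(-5 - 8) + 4046) = (-5785/3 + √158/9)*(-6*6*(-13) + 4046) = (-5785/3 + √158/9)*(-36*(-13) + 4046) = (-5785/3 + √158/9)*(468 + 4046) = (-5785/3 + √158/9)*4514 = -26113490/3 + 4514*√158/9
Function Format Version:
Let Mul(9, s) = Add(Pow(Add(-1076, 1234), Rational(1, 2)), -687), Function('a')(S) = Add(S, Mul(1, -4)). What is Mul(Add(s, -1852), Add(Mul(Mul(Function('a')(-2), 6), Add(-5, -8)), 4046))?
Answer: Add(Rational(-26113490, 3), Mul(Rational(4514, 9), Pow(158, Rational(1, 2)))) ≈ -8.6982e+6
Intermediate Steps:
Function('a')(S) = Add(-4, S) (Function('a')(S) = Add(S, -4) = Add(-4, S))
s = Add(Rational(-229, 3), Mul(Rational(1, 9), Pow(158, Rational(1, 2)))) (s = Mul(Rational(1, 9), Add(Pow(Add(-1076, 1234), Rational(1, 2)), -687)) = Mul(Rational(1, 9), Add(Pow(158, Rational(1, 2)), -687)) = Mul(Rational(1, 9), Add(-687, Pow(158, Rational(1, 2)))) = Add(Rational(-229, 3), Mul(Rational(1, 9), Pow(158, Rational(1, 2)))) ≈ -74.937)
Mul(Add(s, -1852), Add(Mul(Mul(Function('a')(-2), 6), Add(-5, -8)), 4046)) = Mul(Add(Add(Rational(-229, 3), Mul(Rational(1, 9), Pow(158, Rational(1, 2)))), -1852), Add(Mul(Mul(Add(-4, -2), 6), Add(-5, -8)), 4046)) = Mul(Add(Rational(-5785, 3), Mul(Rational(1, 9), Pow(158, Rational(1, 2)))), Add(Mul(Mul(-6, 6), -13), 4046)) = Mul(Add(Rational(-5785, 3), Mul(Rational(1, 9), Pow(158, Rational(1, 2)))), Add(Mul(-36, -13), 4046)) = Mul(Add(Rational(-5785, 3), Mul(Rational(1, 9), Pow(158, Rational(1, 2)))), Add(468, 4046)) = Mul(Add(Rational(-5785, 3), Mul(Rational(1, 9), Pow(158, Rational(1, 2)))), 4514) = Add(Rational(-26113490, 3), Mul(Rational(4514, 9), Pow(158, Rational(1, 2))))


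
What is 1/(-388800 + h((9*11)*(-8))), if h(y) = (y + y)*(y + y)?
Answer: 1/2120256 ≈ 4.7164e-7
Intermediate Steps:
h(y) = 4*y² (h(y) = (2*y)*(2*y) = 4*y²)
1/(-388800 + h((9*11)*(-8))) = 1/(-388800 + 4*((9*11)*(-8))²) = 1/(-388800 + 4*(99*(-8))²) = 1/(-388800 + 4*(-792)²) = 1/(-388800 + 4*627264) = 1/(-388800 + 2509056) = 1/2120256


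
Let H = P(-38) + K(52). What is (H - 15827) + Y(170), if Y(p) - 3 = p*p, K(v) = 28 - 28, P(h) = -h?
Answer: 13114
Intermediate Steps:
K(v) = 0
Y(p) = 3 + p**2 (Y(p) = 3 + p*p = 3 + p**2)
H = 38 (H = -1*(-38) + 0 = 38 + 0 = 38)
(H - 15827) + Y(170) = (38 - 15827) + (3 + 170**2) = -15789 + (3 + 28900) = -15789 + 28903 = 13114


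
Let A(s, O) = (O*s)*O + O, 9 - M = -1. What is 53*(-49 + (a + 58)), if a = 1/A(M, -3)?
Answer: 41552/87 ≈ 477.61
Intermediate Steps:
M = 10 (M = 9 - 1*(-1) = 9 + 1 = 10)
A(s, O) = O + s*O² (A(s, O) = s*O² + O = O + s*O²)
a = 1/87 (a = 1/(-3*(1 - 3*10)) = 1/(-3*(1 - 30)) = 1/(-3*(-29)) = 1/87 ≈ 0.011494)
53*(-49 + (a + 58)) = 53*(-49 + (1/87 + 58)) = 53*(-49 + 5047/87) = 53*(784/87) = 41552/87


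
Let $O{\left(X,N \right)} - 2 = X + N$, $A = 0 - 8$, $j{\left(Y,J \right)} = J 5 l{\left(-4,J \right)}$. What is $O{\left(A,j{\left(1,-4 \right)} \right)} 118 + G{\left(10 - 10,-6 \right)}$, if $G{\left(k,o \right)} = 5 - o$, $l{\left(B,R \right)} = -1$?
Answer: $1663$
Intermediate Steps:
$j{\left(Y,J \right)} = - 5 J$ ($j{\left(Y,J \right)} = J 5 \left(-1\right) = 5 J \left(-1\right) = - 5 J$)
$A = -8$ ($A = 0 - 8 = -8$)
$O{\left(X,N \right)} = 2 + N + X$ ($O{\left(X,N \right)} = 2 + \left(X + N\right) = 2 + \left(N + X\right) = 2 + N + X$)
$O{\left(A,j{\left(1,-4 \right)} \right)} 118 + G{\left(10 - 10,-6 \right)} = \left(2 - -20 - 8\right) 118 + \left(5 - -6\right) = \left(2 + 20 - 8\right) 118 + \left(5 + 6\right) = 14 \cdot 118 + 11 = 1652 + 11 = 1663$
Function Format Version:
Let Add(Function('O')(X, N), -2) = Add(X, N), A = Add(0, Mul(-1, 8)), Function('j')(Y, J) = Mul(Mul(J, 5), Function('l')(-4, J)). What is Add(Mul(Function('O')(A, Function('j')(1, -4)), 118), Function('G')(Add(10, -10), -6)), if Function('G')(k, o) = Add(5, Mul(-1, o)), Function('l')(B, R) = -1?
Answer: 1663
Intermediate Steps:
Function('j')(Y, J) = Mul(-5, J) (Function('j')(Y, J) = Mul(Mul(J, 5), -1) = Mul(Mul(5, J), -1) = Mul(-5, J))
A = -8 (A = Add(0, -8) = -8)
Function('O')(X, N) = Add(2, N, X) (Function('O')(X, N) = Add(2, Add(X, N)) = Add(2, Add(N, X)) = Add(2, N, X))
Add(Mul(Function('O')(A, Function('j')(1, -4)), 118), Function('G')(Add(10, -10), -6)) = Add(Mul(Add(2, Mul(-5, -4), -8), 118), Add(5, Mul(-1, -6))) = Add(Mul(Add(2, 20, -8), 118), Add(5, 6)) = Add(Mul(14, 118), 11) = Add(1652, 11) = 1663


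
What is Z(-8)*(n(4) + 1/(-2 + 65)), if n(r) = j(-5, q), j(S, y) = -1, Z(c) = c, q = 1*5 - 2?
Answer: 496/63 ≈ 7.8730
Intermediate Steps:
q = 3 (q = 5 - 2 = 3)
n(r) = -1
Z(-8)*(n(4) + 1/(-2 + 65)) = -8*(-1 + 1/(-2 + 65)) = -8*(-1 + 1/63) = -8*(-62/63) = 496/63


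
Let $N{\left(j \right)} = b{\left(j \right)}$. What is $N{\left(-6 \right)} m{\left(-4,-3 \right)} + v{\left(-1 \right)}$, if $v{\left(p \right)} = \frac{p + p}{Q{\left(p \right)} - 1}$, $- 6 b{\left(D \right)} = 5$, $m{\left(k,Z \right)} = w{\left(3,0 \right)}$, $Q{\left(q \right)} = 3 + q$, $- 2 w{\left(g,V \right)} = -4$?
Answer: $- \frac{11}{3} \approx -3.6667$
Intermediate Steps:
$w{\left(g,V \right)} = 2$ ($w{\left(g,V \right)} = \left(- \frac{1}{2}\right) \left(-4\right) = 2$)
$m{\left(k,Z \right)} = 2$
$b{\left(D \right)} = - \frac{5}{6}$ ($b{\left(D \right)} = \left(- \frac{1}{6}\right) 5 = - \frac{5}{6}$)
$v{\left(p \right)} = \frac{2 p}{2 + p}$ ($v{\left(p \right)} = \frac{p + p}{\left(3 + p\right) - 1} = \frac{2 p}{2 + p}$)
$N{\left(j \right)} = - \frac{5}{6}$
$N{\left(-6 \right)} m{\left(-4,-3 \right)} + v{\left(-1 \right)} = \left(- \frac{5}{6}\right) 2 + 2 \left(-1\right) \frac{1}{2 - 1} = - \frac{5}{3} + 2 \left(-1\right) 1^{-1} = - \frac{5}{3} + 2 \left(-1\right) 1 = - \frac{5}{3} - 2 = - \frac{11}{3}$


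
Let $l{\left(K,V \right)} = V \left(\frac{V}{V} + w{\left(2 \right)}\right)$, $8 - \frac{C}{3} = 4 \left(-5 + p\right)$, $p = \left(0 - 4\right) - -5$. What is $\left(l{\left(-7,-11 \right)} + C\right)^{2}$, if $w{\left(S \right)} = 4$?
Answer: $289$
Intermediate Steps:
$p = 1$ ($p = \left(0 - 4\right) + 5 = -4 + 5 = 1$)
$C = 72$ ($C = 24 - 3 \cdot 4 \left(-5 + 1\right) = 24 - 3 \cdot 4 \left(-4\right) = 24 - -48 = 24 + 48 = 72$)
$l{\left(K,V \right)} = 5 V$ ($l{\left(K,V \right)} = V \left(\frac{V}{V} + 4\right) = V \left(1 + 4\right) = V 5 = 5 V$)
$\left(l{\left(-7,-11 \right)} + C\right)^{2} = \left(5 \left(-11\right) + 72\right)^{2} = \left(-55 + 72\right)^{2} = 17^{2} = 289$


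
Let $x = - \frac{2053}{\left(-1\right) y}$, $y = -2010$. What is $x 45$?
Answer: $- \frac{6159}{134} \approx -45.963$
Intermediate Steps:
$x = - \frac{2053}{2010}$ ($x = - \frac{2053}{\left(-1\right) \left(-2010\right)} = - \frac{2053}{2010} \approx -1.0214$)
$x 45 = \left(- \frac{2053}{2010}\right) 45 = - \frac{6159}{134}$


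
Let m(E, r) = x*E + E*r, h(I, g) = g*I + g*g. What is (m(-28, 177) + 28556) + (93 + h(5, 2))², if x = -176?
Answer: 39977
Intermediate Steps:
h(I, g) = g² + I*g (h(I, g) = I*g + g² = g² + I*g)
m(E, r) = -176*E + E*r
(m(-28, 177) + 28556) + (93 + h(5, 2))² = (-28*(-176 + 177) + 28556) + (93 + 2*(5 + 2))² = (-28*1 + 28556) + (93 + 2*7)² = (-28 + 28556) + (93 + 14)² = 28528 + 107² = 28528 + 11449 = 39977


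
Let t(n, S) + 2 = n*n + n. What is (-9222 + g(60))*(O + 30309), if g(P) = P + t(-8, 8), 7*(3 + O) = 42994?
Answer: -331968384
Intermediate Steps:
O = 6139 (O = -3 + (⅐)*42994 = -3 + 6142 = 6139)
t(n, S) = -2 + n + n² (t(n, S) = -2 + (n*n + n) = -2 + (n² + n) = -2 + (n + n²) = -2 + n + n²)
g(P) = 54 + P (g(P) = P + (-2 - 8 + (-8)²) = P + (-2 - 8 + 64) = P + 54 = 54 + P)
(-9222 + g(60))*(O + 30309) = (-9222 + (54 + 60))*(6139 + 30309) = (-9222 + 114)*36448 = -9108*36448 = -331968384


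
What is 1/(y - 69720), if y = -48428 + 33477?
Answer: -1/84671 ≈ -1.1810e-5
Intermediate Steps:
y = -14951
1/(y - 69720) = 1/(-14951 - 69720) = 1/(-84671) = -1/84671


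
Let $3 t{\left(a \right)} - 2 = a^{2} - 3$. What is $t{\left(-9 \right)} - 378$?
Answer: $- \frac{1054}{3} \approx -351.33$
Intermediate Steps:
$t{\left(a \right)} = - \frac{1}{3} + \frac{a^{2}}{3}$ ($t{\left(a \right)} = \frac{2}{3} + \frac{a^{2} - 3}{3} = \frac{2}{3} + \frac{-3 + a^{2}}{3} = \frac{2}{3} + \left(-1 + \frac{a^{2}}{3}\right) = - \frac{1}{3} + \frac{a^{2}}{3}$)
$t{\left(-9 \right)} - 378 = \left(- \frac{1}{3} + \frac{\left(-9\right)^{2}}{3}\right) - 378 = \left(- \frac{1}{3} + \frac{1}{3} \cdot 81\right) - 378 = \left(- \frac{1}{3} + 27\right) - 378 = \frac{80}{3} - 378 = - \frac{1054}{3}$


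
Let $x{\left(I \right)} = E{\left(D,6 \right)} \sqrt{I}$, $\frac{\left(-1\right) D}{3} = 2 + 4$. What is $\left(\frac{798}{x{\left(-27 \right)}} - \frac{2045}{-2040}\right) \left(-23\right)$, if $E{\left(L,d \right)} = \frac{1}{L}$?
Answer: $- \frac{9407}{408} - 36708 i \sqrt{3} \approx -23.056 - 63580.0 i$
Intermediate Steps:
$D = -18$ ($D = - 3 \left(2 + 4\right) = \left(-3\right) 6 = -18$)
$x{\left(I \right)} = - \frac{\sqrt{I}}{18}$ ($x{\left(I \right)} = \frac{\sqrt{I}}{-18} = - \frac{\sqrt{I}}{18}$)
$\left(\frac{798}{x{\left(-27 \right)}} - \frac{2045}{-2040}\right) \left(-23\right) = \left(\frac{798}{\left(- \frac{1}{18}\right) \sqrt{-27}} - \frac{2045}{-2040}\right) \left(-23\right) = \left(\frac{798}{\left(- \frac{1}{18}\right) 3 i \sqrt{3}} - - \frac{409}{408}\right) \left(-23\right) = \left(\frac{798}{\left(- \frac{1}{6}\right) i \sqrt{3}} + \frac{409}{408}\right) \left(-23\right) = \left(798 \cdot 2 i \sqrt{3} + \frac{409}{408}\right) \left(-23\right) = \left(1596 i \sqrt{3} + \frac{409}{408}\right) \left(-23\right) = \left(\frac{409}{408} + 1596 i \sqrt{3}\right) \left(-23\right) = - \frac{9407}{408} - 36708 i \sqrt{3}$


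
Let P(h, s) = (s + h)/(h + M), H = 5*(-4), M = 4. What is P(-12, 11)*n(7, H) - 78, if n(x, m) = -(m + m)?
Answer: -73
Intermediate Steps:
H = -20
n(x, m) = -2*m
P(h, s) = (h + s)/(4 + h) (P(h, s) = (s + h)/(h + 4) = (h + s)/(4 + h))
P(-12, 11)*n(7, H) - 78 = ((-12 + 11)/(4 - 12))*(-2*(-20)) - 78 = (-1/(-8))*40 - 78 = -1/8*(-1)*40 - 78 = (1/8)*40 - 78 = 5 - 78 = -73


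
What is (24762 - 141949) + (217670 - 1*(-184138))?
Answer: 284621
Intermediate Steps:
(24762 - 141949) + (217670 - 1*(-184138)) = -117187 + (217670 + 184138) = -117187 + 401808 = 284621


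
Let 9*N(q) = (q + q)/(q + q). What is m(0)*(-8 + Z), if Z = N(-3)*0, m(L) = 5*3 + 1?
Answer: -128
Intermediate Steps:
N(q) = 1/9 (N(q) = ((q + q)/(q + q))/9 = ((2*q)/((2*q)))/9 = ((2*q)*(1/(2*q)))/9 = (1/9)*1 = 1/9)
m(L) = 16 (m(L) = 15 + 1 = 16)
Z = 0 (Z = (1/9)*0 = 0)
m(0)*(-8 + Z) = 16*(-8 + 0) = 16*(-8) = -128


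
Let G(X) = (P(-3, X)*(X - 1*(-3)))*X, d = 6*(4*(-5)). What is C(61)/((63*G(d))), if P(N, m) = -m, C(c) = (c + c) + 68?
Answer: 19/10614240 ≈ 1.7900e-6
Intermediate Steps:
d = -120 (d = 6*(-20) = -120)
C(c) = 68 + 2*c (C(c) = 2*c + 68 = 68 + 2*c)
G(X) = -X**2*(3 + X) (G(X) = ((-X)*(X - 1*(-3)))*X = ((-X)*(X + 3))*X = ((-X)*(3 + X))*X = (-X*(3 + X))*X = -X**2*(3 + X))
C(61)/((63*G(d))) = (68 + 2*61)/((63*((-120)**2*(-3 - 1*(-120))))) = (68 + 122)/((63*(14400*(-3 + 120)))) = 190/((63*(14400*117))) = 190/((63*1684800)) = 190/106142400 = 190*(1/106142400) = 19/10614240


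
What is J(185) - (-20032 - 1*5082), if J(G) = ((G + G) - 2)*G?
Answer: 93194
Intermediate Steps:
J(G) = G*(-2 + 2*G) (J(G) = (2*G - 2)*G = (-2 + 2*G)*G = G*(-2 + 2*G))
J(185) - (-20032 - 1*5082) = 2*185*(-1 + 185) - (-20032 - 1*5082) = 2*185*184 - (-20032 - 5082) = 68080 - 1*(-25114) = 68080 + 25114 = 93194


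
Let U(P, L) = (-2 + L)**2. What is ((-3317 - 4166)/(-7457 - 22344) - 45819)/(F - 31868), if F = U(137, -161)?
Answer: 1365444536/157915499 ≈ 8.6467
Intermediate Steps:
F = 26569 (F = (-2 - 161)**2 = (-163)**2 = 26569)
((-3317 - 4166)/(-7457 - 22344) - 45819)/(F - 31868) = ((-3317 - 4166)/(-7457 - 22344) - 45819)/(26569 - 31868) = (-7483/(-29801) - 45819)/(-5299) = (-7483*(-1/29801) - 45819)*(-1/5299) = (7483/29801 - 45819)*(-1/5299) = -1365444536/29801*(-1/5299) = 1365444536/157915499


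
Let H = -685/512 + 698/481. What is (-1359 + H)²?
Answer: 111994475693243049/60649897984 ≈ 1.8466e+6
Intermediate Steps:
H = 27891/246272 (H = -685*1/512 + 698*(1/481) = -685/512 + 698/481 = 27891/246272 ≈ 0.11325)
(-1359 + H)² = (-1359 + 27891/246272)² = (-334655757/246272)² = 111994475693243049/60649897984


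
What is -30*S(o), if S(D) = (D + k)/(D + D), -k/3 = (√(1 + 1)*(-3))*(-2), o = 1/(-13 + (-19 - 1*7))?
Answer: -15 - 10530*√2 ≈ -14907.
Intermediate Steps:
o = -1/39 (o = 1/(-13 + (-19 - 7)) = 1/(-13 - 26) = 1/(-39) = -1/39 ≈ -0.025641)
k = -18*√2 (k = -3*√(1 + 1)*(-3)*(-2) = -3*√2*(-3)*(-2) = -3*(-3*√2)*(-2) = -18*√2 ≈ -25.456)
S(D) = (D - 18*√2)/(2*D) (S(D) = (D - 18*√2)/(D + D) = (D - 18*√2)/((2*D)) = (D - 18*√2)*(1/(2*D)) = (D - 18*√2)/(2*D))
-30*S(o) = -15*(-1/39 - 18*√2)/(-1/39) = -15*(-39)*(-1/39 - 18*√2) = -30*(½ + 351*√2) = -15 - 10530*√2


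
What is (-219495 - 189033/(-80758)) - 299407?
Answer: -41905298683/80758 ≈ -5.1890e+5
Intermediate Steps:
(-219495 - 189033/(-80758)) - 299407 = (-219495 - 189033*(-1/80758)) - 299407 = (-219495 + 189033/80758) - 299407 = -17725788177/80758 - 299407 = -41905298683/80758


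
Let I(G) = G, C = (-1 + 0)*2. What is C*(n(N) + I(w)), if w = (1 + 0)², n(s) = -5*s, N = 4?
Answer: 38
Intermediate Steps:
C = -2 (C = -1*2 = -2)
w = 1 (w = 1² = 1)
C*(n(N) + I(w)) = -2*(-5*4 + 1) = -2*(-20 + 1) = -2*(-19) = 38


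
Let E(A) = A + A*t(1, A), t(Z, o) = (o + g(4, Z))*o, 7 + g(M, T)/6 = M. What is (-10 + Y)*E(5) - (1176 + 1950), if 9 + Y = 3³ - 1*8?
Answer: -3126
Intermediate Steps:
g(M, T) = -42 + 6*M
Y = 10 (Y = -9 + (3³ - 1*8) = -9 + (27 - 8) = -9 + 19 = 10)
t(Z, o) = o*(-18 + o) (t(Z, o) = (o + (-42 + 6*4))*o = (o + (-42 + 24))*o = (o - 18)*o = (-18 + o)*o = o*(-18 + o))
E(A) = A + A²*(-18 + A) (E(A) = A + A*(A*(-18 + A)) = A + A²*(-18 + A))
(-10 + Y)*E(5) - (1176 + 1950) = (-10 + 10)*(5*(1 + 5*(-18 + 5))) - (1176 + 1950) = 0*(5*(1 + 5*(-13))) - 1*3126 = 0*(5*(1 - 65)) - 3126 = 0*(5*(-64)) - 3126 = 0*(-320) - 3126 = 0 - 3126 = -3126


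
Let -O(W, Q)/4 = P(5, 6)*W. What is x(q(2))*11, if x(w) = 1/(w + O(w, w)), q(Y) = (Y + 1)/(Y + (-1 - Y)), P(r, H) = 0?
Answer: -11/3 ≈ -3.6667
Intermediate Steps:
q(Y) = -1 - Y (q(Y) = (1 + Y)/(-1) = (1 + Y)*(-1) = -1 - Y)
O(W, Q) = 0 (O(W, Q) = -0*W = -4*0 = 0)
x(w) = 1/w (x(w) = 1/(w + 0) = 1/w)
x(q(2))*11 = 11/(-1 - 1*2) = 11/(-1 - 2) = 11/(-3) = -⅓*11 = -11/3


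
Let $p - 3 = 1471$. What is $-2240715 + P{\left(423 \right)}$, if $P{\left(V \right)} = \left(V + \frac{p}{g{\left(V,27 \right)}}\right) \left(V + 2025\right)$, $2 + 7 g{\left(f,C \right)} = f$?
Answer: $- \frac{482135367}{421} \approx -1.1452 \cdot 10^{6}$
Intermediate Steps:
$p = 1474$ ($p = 3 + 1471 = 1474$)
$g{\left(f,C \right)} = - \frac{2}{7} + \frac{f}{7}$
$P{\left(V \right)} = \left(2025 + V\right) \left(V + \frac{1474}{- \frac{2}{7} + \frac{V}{7}}\right)$ ($P{\left(V \right)} = \left(V + \frac{1474}{- \frac{2}{7} + \frac{V}{7}}\right) \left(V + 2025\right) = \left(V + \frac{1474}{- \frac{2}{7} + \frac{V}{7}}\right) \left(2025 + V\right) = \left(2025 + V\right) \left(V + \frac{1474}{- \frac{2}{7} + \frac{V}{7}}\right)$)
$-2240715 + P{\left(423 \right)} = -2240715 + \frac{20893950 + 10318 \cdot 423 + 423 \left(-2 + 423\right) \left(2025 + 423\right)}{-2 + 423} = -2240715 + \frac{20893950 + 4364514 + 423 \cdot 421 \cdot 2448}{421} = -2240715 + \frac{20893950 + 4364514 + 435947184}{421} = -2240715 + \frac{1}{421} \cdot 461205648 = -2240715 + \frac{461205648}{421} = - \frac{482135367}{421}$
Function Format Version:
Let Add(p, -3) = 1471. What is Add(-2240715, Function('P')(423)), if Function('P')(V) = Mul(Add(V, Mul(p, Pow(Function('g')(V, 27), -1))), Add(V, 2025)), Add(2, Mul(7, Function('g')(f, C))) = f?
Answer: Rational(-482135367, 421) ≈ -1.1452e+6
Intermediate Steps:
p = 1474 (p = Add(3, 1471) = 1474)
Function('g')(f, C) = Add(Rational(-2, 7), Mul(Rational(1, 7), f))
Function('P')(V) = Mul(Add(2025, V), Add(V, Mul(1474, Pow(Add(Rational(-2, 7), Mul(Rational(1, 7), V)), -1)))) (Function('P')(V) = Mul(Add(V, Mul(1474, Pow(Add(Rational(-2, 7), Mul(Rational(1, 7), V)), -1))), Add(V, 2025)) = Mul(Add(V, Mul(1474, Pow(Add(Rational(-2, 7), Mul(Rational(1, 7), V)), -1))), Add(2025, V)) = Mul(Add(2025, V), Add(V, Mul(1474, Pow(Add(Rational(-2, 7), Mul(Rational(1, 7), V)), -1)))))
Add(-2240715, Function('P')(423)) = Add(-2240715, Mul(Pow(Add(-2, 423), -1), Add(20893950, Mul(10318, 423), Mul(423, Add(-2, 423), Add(2025, 423))))) = Add(-2240715, Mul(Pow(421, -1), Add(20893950, 4364514, Mul(423, 421, 2448)))) = Add(-2240715, Mul(Rational(1, 421), Add(20893950, 4364514, 435947184))) = Add(-2240715, Mul(Rational(1, 421), 461205648)) = Add(-2240715, Rational(461205648, 421)) = Rational(-482135367, 421)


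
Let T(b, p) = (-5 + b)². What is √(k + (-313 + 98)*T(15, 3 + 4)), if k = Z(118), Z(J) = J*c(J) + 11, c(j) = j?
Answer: I*√7565 ≈ 86.977*I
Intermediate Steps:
Z(J) = 11 + J² (Z(J) = J*J + 11 = J² + 11 = 11 + J²)
k = 13935 (k = 11 + 118² = 11 + 13924 = 13935)
√(k + (-313 + 98)*T(15, 3 + 4)) = √(13935 + (-313 + 98)*(-5 + 15)²) = √(13935 - 215*10²) = √(13935 - 215*100) = √(13935 - 21500) = √(-7565) = I*√7565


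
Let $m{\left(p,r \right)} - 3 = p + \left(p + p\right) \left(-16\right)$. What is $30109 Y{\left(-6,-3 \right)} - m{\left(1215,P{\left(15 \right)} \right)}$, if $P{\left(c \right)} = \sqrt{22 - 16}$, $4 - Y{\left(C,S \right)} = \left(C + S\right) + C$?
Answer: $609733$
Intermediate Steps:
$Y{\left(C,S \right)} = 4 - S - 2 C$ ($Y{\left(C,S \right)} = 4 - \left(\left(C + S\right) + C\right) = 4 - \left(S + 2 C\right) = 4 - S - 2 C$)
$P{\left(c \right)} = \sqrt{6}$
$m{\left(p,r \right)} = 3 - 31 p$ ($m{\left(p,r \right)} = 3 + \left(p + \left(p + p\right) \left(-16\right)\right) = 3 + \left(p + 2 p \left(-16\right)\right) = 3 + \left(p - 32 p\right) = 3 - 31 p$)
$30109 Y{\left(-6,-3 \right)} - m{\left(1215,P{\left(15 \right)} \right)} = 30109 \left(4 - -3 - -12\right) - \left(3 - 37665\right) = 30109 \left(4 + 3 + 12\right) - \left(3 - 37665\right) = 30109 \cdot 19 - -37662 = 572071 + 37662 = 609733$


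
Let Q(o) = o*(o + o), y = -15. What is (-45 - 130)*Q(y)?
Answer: -78750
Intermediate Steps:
Q(o) = 2*o**2 (Q(o) = o*(2*o) = 2*o**2)
(-45 - 130)*Q(y) = (-45 - 130)*(2*(-15)**2) = -350*225 = -175*450 = -78750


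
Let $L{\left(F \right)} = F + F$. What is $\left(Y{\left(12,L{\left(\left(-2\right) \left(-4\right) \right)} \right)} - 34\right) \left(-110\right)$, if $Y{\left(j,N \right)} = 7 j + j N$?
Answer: $-26620$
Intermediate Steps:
$L{\left(F \right)} = 2 F$
$Y{\left(j,N \right)} = 7 j + N j$
$\left(Y{\left(12,L{\left(\left(-2\right) \left(-4\right) \right)} \right)} - 34\right) \left(-110\right) = \left(12 \left(7 + 2 \left(\left(-2\right) \left(-4\right)\right)\right) - 34\right) \left(-110\right) = \left(12 \left(7 + 2 \cdot 8\right) - 34\right) \left(-110\right) = \left(12 \left(7 + 16\right) - 34\right) \left(-110\right) = \left(12 \cdot 23 - 34\right) \left(-110\right) = \left(276 - 34\right) \left(-110\right) = 242 \left(-110\right) = -26620$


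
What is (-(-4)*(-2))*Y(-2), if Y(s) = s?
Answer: 16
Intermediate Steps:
(-(-4)*(-2))*Y(-2) = -(-4)*(-2)*(-2) = -1*8*(-2) = -8*(-2) = 16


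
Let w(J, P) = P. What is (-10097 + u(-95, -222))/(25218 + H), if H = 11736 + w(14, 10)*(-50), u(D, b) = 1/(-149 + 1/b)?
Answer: -30363535/109623806 ≈ -0.27698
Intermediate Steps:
H = 11236 (H = 11736 + 10*(-50) = 11736 - 500 = 11236)
(-10097 + u(-95, -222))/(25218 + H) = (-10097 - 1*(-222)/(-1 + 149*(-222)))/(25218 + 11236) = (-10097 - 1*(-222)/(-1 - 33078))/36454 = (-10097 - 1*(-222)/(-33079))*(1/36454) = (-10097 - 1*(-222)*(-1/33079))*(1/36454) = (-10097 - 222/33079)*(1/36454) = -333998885/33079*1/36454 = -30363535/109623806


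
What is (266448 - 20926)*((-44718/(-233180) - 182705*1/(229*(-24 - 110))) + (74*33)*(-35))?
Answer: -18767848082532876668/894420185 ≈ -2.0983e+10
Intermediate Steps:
(266448 - 20926)*((-44718/(-233180) - 182705*1/(229*(-24 - 110))) + (74*33)*(-35)) = 245522*((-44718*(-1/233180) - 182705/((-134*229))) + 2442*(-35)) = 245522*((22359/116590 - 182705/(-30686)) - 85470) = 245522*((22359/116590 - 182705*(-1/30686)) - 85470) = 245522*((22359/116590 + 182705/30686) - 85470) = 245522*(5496921056/894420185 - 85470) = 245522*(-76440596290894/894420185) = -18767848082532876668/894420185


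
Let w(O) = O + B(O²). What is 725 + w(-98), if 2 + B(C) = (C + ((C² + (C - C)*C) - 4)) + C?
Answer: 92256645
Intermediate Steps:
B(C) = -6 + C² + 2*C (B(C) = -2 + ((C + ((C² + (C - C)*C) - 4)) + C) = -2 + ((C + ((C² + 0*C) - 4)) + C) = -2 + ((C + ((C² + 0) - 4)) + C) = -2 + ((C + (C² - 4)) + C) = -2 + ((C + (-4 + C²)) + C) = -2 + ((-4 + C + C²) + C) = -2 + (-4 + C² + 2*C) = -6 + C² + 2*C)
w(O) = -6 + O + O⁴ + 2*O² (w(O) = O + (-6 + (O²)² + 2*O²) = O + (-6 + O⁴ + 2*O²) = -6 + O + O⁴ + 2*O²)
725 + w(-98) = 725 + (-6 - 98 + (-98)⁴ + 2*(-98)²) = 725 + (-6 - 98 + 92236816 + 2*9604) = 725 + (-6 - 98 + 92236816 + 19208) = 725 + 92255920 = 92256645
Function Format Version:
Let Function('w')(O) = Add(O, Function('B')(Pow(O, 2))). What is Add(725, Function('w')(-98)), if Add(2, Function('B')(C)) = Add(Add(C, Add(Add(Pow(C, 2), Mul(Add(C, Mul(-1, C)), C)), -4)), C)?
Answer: 92256645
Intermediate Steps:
Function('B')(C) = Add(-6, Pow(C, 2), Mul(2, C)) (Function('B')(C) = Add(-2, Add(Add(C, Add(Add(Pow(C, 2), Mul(Add(C, Mul(-1, C)), C)), -4)), C)) = Add(-2, Add(Add(C, Add(Add(Pow(C, 2), Mul(0, C)), -4)), C)) = Add(-2, Add(Add(C, Add(Add(Pow(C, 2), 0), -4)), C)) = Add(-2, Add(Add(C, Add(Pow(C, 2), -4)), C)) = Add(-2, Add(Add(C, Add(-4, Pow(C, 2))), C)) = Add(-2, Add(Add(-4, C, Pow(C, 2)), C)) = Add(-2, Add(-4, Pow(C, 2), Mul(2, C))) = Add(-6, Pow(C, 2), Mul(2, C)))
Function('w')(O) = Add(-6, O, Pow(O, 4), Mul(2, Pow(O, 2))) (Function('w')(O) = Add(O, Add(-6, Pow(Pow(O, 2), 2), Mul(2, Pow(O, 2)))) = Add(O, Add(-6, Pow(O, 4), Mul(2, Pow(O, 2)))) = Add(-6, O, Pow(O, 4), Mul(2, Pow(O, 2))))
Add(725, Function('w')(-98)) = Add(725, Add(-6, -98, Pow(-98, 4), Mul(2, Pow(-98, 2)))) = Add(725, Add(-6, -98, 92236816, Mul(2, 9604))) = Add(725, Add(-6, -98, 92236816, 19208)) = Add(725, 92255920) = 92256645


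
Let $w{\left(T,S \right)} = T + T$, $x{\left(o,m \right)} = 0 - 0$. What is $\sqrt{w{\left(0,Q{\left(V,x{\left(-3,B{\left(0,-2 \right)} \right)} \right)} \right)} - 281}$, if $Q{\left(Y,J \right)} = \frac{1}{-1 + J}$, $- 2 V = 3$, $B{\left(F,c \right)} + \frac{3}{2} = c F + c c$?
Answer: $i \sqrt{281} \approx 16.763 i$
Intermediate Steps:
$B{\left(F,c \right)} = - \frac{3}{2} + c^{2} + F c$ ($B{\left(F,c \right)} = - \frac{3}{2} + \left(c F + c c\right) = - \frac{3}{2} + \left(F c + c^{2}\right) = - \frac{3}{2} + \left(c^{2} + F c\right) = - \frac{3}{2} + c^{2} + F c$)
$V = - \frac{3}{2}$ ($V = \left(- \frac{1}{2}\right) 3 = - \frac{3}{2} \approx -1.5$)
$x{\left(o,m \right)} = 0$ ($x{\left(o,m \right)} = 0 + 0 = 0$)
$w{\left(T,S \right)} = 2 T$
$\sqrt{w{\left(0,Q{\left(V,x{\left(-3,B{\left(0,-2 \right)} \right)} \right)} \right)} - 281} = \sqrt{2 \cdot 0 - 281} = \sqrt{0 - 281} = \sqrt{-281} = i \sqrt{281}$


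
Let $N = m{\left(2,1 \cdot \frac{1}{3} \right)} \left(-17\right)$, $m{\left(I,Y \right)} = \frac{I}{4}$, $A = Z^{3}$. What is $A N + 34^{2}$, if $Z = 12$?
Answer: $-13532$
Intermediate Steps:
$A = 1728$ ($A = 12^{3} = 1728$)
$m{\left(I,Y \right)} = \frac{I}{4}$ ($m{\left(I,Y \right)} = I \frac{1}{4} = \frac{I}{4}$)
$N = - \frac{17}{2}$ ($N = \frac{1}{4} \cdot 2 \left(-17\right) = \frac{1}{2} \left(-17\right) = - \frac{17}{2} \approx -8.5$)
$A N + 34^{2} = 1728 \left(- \frac{17}{2}\right) + 34^{2} = -14688 + 1156 = -13532$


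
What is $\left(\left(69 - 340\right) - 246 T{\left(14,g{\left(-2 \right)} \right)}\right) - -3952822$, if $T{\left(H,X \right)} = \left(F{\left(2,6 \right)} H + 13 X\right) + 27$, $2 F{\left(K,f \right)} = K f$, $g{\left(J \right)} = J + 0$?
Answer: $3931641$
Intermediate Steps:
$g{\left(J \right)} = J$
$F{\left(K,f \right)} = \frac{K f}{2}$
$T{\left(H,X \right)} = 27 + 6 H + 13 X$ ($T{\left(H,X \right)} = \left(\frac{1}{2} \cdot 2 \cdot 6 H + 13 X\right) + 27 = \left(6 H + 13 X\right) + 27 = 27 + 6 H + 13 X$)
$\left(\left(69 - 340\right) - 246 T{\left(14,g{\left(-2 \right)} \right)}\right) - -3952822 = \left(\left(69 - 340\right) - 246 \left(27 + 6 \cdot 14 + 13 \left(-2\right)\right)\right) - -3952822 = \left(\left(69 - 340\right) - 246 \left(27 + 84 - 26\right)\right) + 3952822 = \left(-271 - 20910\right) + 3952822 = -21181 + 3952822 = 3931641$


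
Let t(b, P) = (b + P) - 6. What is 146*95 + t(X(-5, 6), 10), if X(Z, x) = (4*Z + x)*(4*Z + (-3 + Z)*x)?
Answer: 14826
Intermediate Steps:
X(Z, x) = (x + 4*Z)*(4*Z + x*(-3 + Z))
t(b, P) = -6 + P + b (t(b, P) = (P + b) - 6 = -6 + P + b)
146*95 + t(X(-5, 6), 10) = 146*95 + (-6 + 10 + (-3*6**2 + 16*(-5)**2 - 5*6**2 - 8*(-5)*6 + 4*6*(-5)**2)) = 13870 + (-6 + 10 + (-3*36 + 16*25 - 5*36 + 240 + 4*6*25)) = 13870 + (-6 + 10 + (-108 + 400 - 180 + 240 + 600)) = 13870 + (-6 + 10 + 952) = 13870 + 956 = 14826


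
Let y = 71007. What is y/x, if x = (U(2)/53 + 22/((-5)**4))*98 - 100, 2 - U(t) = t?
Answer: -44379375/60344 ≈ -735.44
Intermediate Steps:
U(t) = 2 - t
x = -60344/625 (x = ((2 - 1*2)/53 + 22/((-5)**4))*98 - 100 = ((2 - 2)*(1/53) + 22/625)*98 - 100 = (0*(1/53) + 22*(1/625))*98 - 100 = (0 + 22/625)*98 - 100 = (22/625)*98 - 100 = 2156/625 - 100 = -60344/625 ≈ -96.550)
y/x = 71007/(-60344/625) = 71007*(-625/60344) = -44379375/60344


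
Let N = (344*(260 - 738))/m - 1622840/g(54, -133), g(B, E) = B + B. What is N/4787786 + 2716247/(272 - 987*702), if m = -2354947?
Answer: -413776959894445264405/105422516215896922434 ≈ -3.9249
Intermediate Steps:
g(B, E) = 2*B
N = -955421107706/63583569 (N = (344*(260 - 738))/(-2354947) - 1622840/(2*54) = (344*(-478))*(-1/2354947) - 1622840/108 = -164432*(-1/2354947) - 1622840*1/108 = 164432/2354947 - 405710/27 = -955421107706/63583569 ≈ -15026.)
N/4787786 + 2716247/(272 - 987*702) = -955421107706/63583569/4787786 + 2716247/(272 - 987*702) = -955421107706/63583569*1/4787786 + 2716247/(272 - 692874) = -477710553853/152212260744117 + 2716247/(-692602) = -477710553853/152212260744117 + 2716247*(-1/692602) = -477710553853/152212260744117 - 2716247/692602 = -413776959894445264405/105422516215896922434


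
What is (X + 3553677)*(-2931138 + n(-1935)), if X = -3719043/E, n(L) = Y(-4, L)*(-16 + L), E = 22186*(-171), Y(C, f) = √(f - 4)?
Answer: -2195416637113765905/210767 - 2922590378896495*I*√1939/421534 ≈ -1.0416e+13 - 3.053e+11*I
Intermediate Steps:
Y(C, f) = √(-4 + f)
E = -3793806
n(L) = √(-4 + L)*(-16 + L)
X = 413227/421534 (X = -3719043/(-3793806) = -3719043*(-1/3793806) = 413227/421534 ≈ 0.98029)
(X + 3553677)*(-2931138 + n(-1935)) = (413227/421534 + 3553677)*(-2931138 + √(-4 - 1935)*(-16 - 1935)) = 1497996093745*(-2931138 + √(-1939)*(-1951))/421534 = 1497996093745*(-2931138 + (I*√1939)*(-1951))/421534 = 1497996093745*(-2931138 - 1951*I*√1939)/421534 = -2195416637113765905/210767 - 2922590378896495*I*√1939/421534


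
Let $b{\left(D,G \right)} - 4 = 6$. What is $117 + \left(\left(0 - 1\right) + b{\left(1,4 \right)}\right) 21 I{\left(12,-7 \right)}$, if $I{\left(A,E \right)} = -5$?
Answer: $-828$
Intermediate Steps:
$b{\left(D,G \right)} = 10$ ($b{\left(D,G \right)} = 4 + 6 = 10$)
$117 + \left(\left(0 - 1\right) + b{\left(1,4 \right)}\right) 21 I{\left(12,-7 \right)} = 117 + \left(\left(0 - 1\right) + 10\right) 21 \left(-5\right) = 117 + \left(-1 + 10\right) 21 \left(-5\right) = 117 + 9 \cdot 21 \left(-5\right) = 117 + 189 \left(-5\right) = 117 - 945 = -828$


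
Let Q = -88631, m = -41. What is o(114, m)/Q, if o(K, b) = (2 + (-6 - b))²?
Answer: -1369/88631 ≈ -0.015446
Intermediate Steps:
o(K, b) = (-4 - b)²
o(114, m)/Q = (4 - 41)²/(-88631) = (-37)²*(-1/88631) = 1369*(-1/88631) = -1369/88631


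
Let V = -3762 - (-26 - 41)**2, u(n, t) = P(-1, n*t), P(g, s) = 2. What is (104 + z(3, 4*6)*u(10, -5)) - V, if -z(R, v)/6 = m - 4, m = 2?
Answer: 8379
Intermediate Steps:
u(n, t) = 2
z(R, v) = 12 (z(R, v) = -6*(2 - 4) = -6*(-2) = 12)
V = -8251 (V = -3762 - 1*(-67)**2 = -3762 - 1*4489 = -3762 - 4489 = -8251)
(104 + z(3, 4*6)*u(10, -5)) - V = (104 + 12*2) - 1*(-8251) = (104 + 24) + 8251 = 128 + 8251 = 8379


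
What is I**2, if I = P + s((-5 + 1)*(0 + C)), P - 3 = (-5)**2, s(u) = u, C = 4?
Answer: 144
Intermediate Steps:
P = 28 (P = 3 + (-5)**2 = 3 + 25 = 28)
I = 12 (I = 28 + (-5 + 1)*(0 + 4) = 28 - 4*4 = 28 - 16 = 12)
I**2 = 12**2 = 144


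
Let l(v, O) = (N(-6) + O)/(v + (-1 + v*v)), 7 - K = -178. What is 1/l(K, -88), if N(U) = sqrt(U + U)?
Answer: -756998/1939 - 34409*I*sqrt(3)/3878 ≈ -390.41 - 15.368*I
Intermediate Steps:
N(U) = sqrt(2)*sqrt(U) (N(U) = sqrt(2*U) = sqrt(2)*sqrt(U))
K = 185 (K = 7 - 1*(-178) = 7 + 178 = 185)
l(v, O) = (O + 2*I*sqrt(3))/(-1 + v + v**2) (l(v, O) = (sqrt(2)*sqrt(-6) + O)/(v + (-1 + v*v)) = (sqrt(2)*(I*sqrt(6)) + O)/(v + (-1 + v**2)) = (2*I*sqrt(3) + O)/(-1 + v + v**2) = (O + 2*I*sqrt(3))/(-1 + v + v**2))
1/l(K, -88) = 1/((-88 + 2*I*sqrt(3))/(-1 + 185 + 185**2)) = 1/((-88 + 2*I*sqrt(3))/(-1 + 185 + 34225)) = 1/((-88 + 2*I*sqrt(3))/34409) = 1/(-88/34409 + 2*I*sqrt(3)/34409)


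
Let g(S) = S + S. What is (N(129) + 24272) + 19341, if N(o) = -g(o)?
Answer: 43355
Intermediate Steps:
g(S) = 2*S
N(o) = -2*o
(N(129) + 24272) + 19341 = (-2*129 + 24272) + 19341 = (-258 + 24272) + 19341 = 24014 + 19341 = 43355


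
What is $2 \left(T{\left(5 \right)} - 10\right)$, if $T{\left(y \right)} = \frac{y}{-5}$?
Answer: $-22$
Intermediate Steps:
$T{\left(y \right)} = - \frac{y}{5}$ ($T{\left(y \right)} = y \left(- \frac{1}{5}\right) = - \frac{y}{5}$)
$2 \left(T{\left(5 \right)} - 10\right) = 2 \left(\left(- \frac{1}{5}\right) 5 - 10\right) = 2 \left(-1 - 10\right) = 2 \left(-11\right) = -22$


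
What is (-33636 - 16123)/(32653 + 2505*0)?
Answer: -49759/32653 ≈ -1.5239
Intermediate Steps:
(-33636 - 16123)/(32653 + 2505*0) = -49759/(32653 + 0) = -49759/32653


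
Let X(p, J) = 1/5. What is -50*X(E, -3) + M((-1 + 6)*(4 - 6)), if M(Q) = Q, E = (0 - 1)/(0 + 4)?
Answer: -20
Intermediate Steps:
E = -1/4 ≈ -0.25000
X(p, J) = 1/5
-50*X(E, -3) + M((-1 + 6)*(4 - 6)) = -50*1/5 + (-1 + 6)*(4 - 6) = -10 + 5*(-2) = -10 - 10 = -20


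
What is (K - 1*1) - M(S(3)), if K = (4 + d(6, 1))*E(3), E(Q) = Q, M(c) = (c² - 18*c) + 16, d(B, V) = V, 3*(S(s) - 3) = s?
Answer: 54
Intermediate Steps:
S(s) = 3 + s/3
M(c) = 16 + c² - 18*c
K = 15 (K = (4 + 1)*3 = 5*3 = 15)
(K - 1*1) - M(S(3)) = (15 - 1*1) - (16 + (3 + (⅓)*3)² - 18*(3 + (⅓)*3)) = (15 - 1) - (16 + (3 + 1)² - 18*(3 + 1)) = 14 - (16 + 4² - 18*4) = 14 - (16 + 16 - 72) = 14 - 1*(-40) = 14 + 40 = 54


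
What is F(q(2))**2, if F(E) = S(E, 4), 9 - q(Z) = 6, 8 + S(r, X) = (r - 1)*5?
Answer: 4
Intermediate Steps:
S(r, X) = -13 + 5*r (S(r, X) = -8 + (r - 1)*5 = -8 + (-1 + r)*5 = -8 + (-5 + 5*r) = -13 + 5*r)
q(Z) = 3 (q(Z) = 9 - 1*6 = 9 - 6 = 3)
F(E) = -13 + 5*E
F(q(2))**2 = (-13 + 5*3)**2 = (-13 + 15)**2 = 2**2 = 4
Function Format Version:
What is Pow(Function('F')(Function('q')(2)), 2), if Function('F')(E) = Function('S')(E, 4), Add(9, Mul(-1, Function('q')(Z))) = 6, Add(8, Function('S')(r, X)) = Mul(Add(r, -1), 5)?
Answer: 4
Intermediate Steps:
Function('S')(r, X) = Add(-13, Mul(5, r)) (Function('S')(r, X) = Add(-8, Mul(Add(r, -1), 5)) = Add(-8, Mul(Add(-1, r), 5)) = Add(-8, Add(-5, Mul(5, r))) = Add(-13, Mul(5, r)))
Function('q')(Z) = 3 (Function('q')(Z) = Add(9, Mul(-1, 6)) = Add(9, -6) = 3)
Function('F')(E) = Add(-13, Mul(5, E))
Pow(Function('F')(Function('q')(2)), 2) = Pow(Add(-13, Mul(5, 3)), 2) = Pow(Add(-13, 15), 2) = Pow(2, 2) = 4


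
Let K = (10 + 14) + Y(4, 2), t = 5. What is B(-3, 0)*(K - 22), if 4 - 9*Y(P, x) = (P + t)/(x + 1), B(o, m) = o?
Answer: -19/3 ≈ -6.3333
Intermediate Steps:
Y(P, x) = 4/9 - (5 + P)/(9*(1 + x)) (Y(P, x) = 4/9 - (P + 5)/(9*(x + 1)) = 4/9 - (5 + P)/(9*(1 + x)))
K = 217/9 (K = (10 + 14) + (-1 - 1*4 + 4*2)/(9*(1 + 2)) = 24 + (⅑)*(-1 - 4 + 8)/3 = 24 + (⅑)*(⅓)*3 = 24 + ⅑ = 217/9 ≈ 24.111)
B(-3, 0)*(K - 22) = -3*(217/9 - 22) = -3*19/9 = -19/3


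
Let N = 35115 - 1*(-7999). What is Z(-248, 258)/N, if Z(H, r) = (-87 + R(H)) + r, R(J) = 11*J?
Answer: -2557/43114 ≈ -0.059308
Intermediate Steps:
Z(H, r) = -87 + r + 11*H (Z(H, r) = (-87 + 11*H) + r = -87 + r + 11*H)
N = 43114 (N = 35115 + 7999 = 43114)
Z(-248, 258)/N = (-87 + 258 + 11*(-248))/43114 = (-87 + 258 - 2728)*(1/43114) = -2557*1/43114 = -2557/43114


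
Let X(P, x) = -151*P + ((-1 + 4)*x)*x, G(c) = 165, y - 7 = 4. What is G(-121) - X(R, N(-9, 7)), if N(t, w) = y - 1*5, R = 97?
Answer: 14704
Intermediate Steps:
y = 11 (y = 7 + 4 = 11)
N(t, w) = 6 (N(t, w) = 11 - 1*5 = 11 - 5 = 6)
X(P, x) = -151*P + 3*x**2 (X(P, x) = -151*P + (3*x)*x = -151*P + 3*x**2)
G(-121) - X(R, N(-9, 7)) = 165 - (-151*97 + 3*6**2) = 165 - (-14647 + 3*36) = 165 - (-14647 + 108) = 165 - 1*(-14539) = 165 + 14539 = 14704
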